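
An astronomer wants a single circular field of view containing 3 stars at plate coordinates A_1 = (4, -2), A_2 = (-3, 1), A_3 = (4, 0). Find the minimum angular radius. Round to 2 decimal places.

Side lengths²: A_1A_2² = 58, A_1A_3² = 4, A_2A_3² = 50.
Since A_1A_2² = 58 ≥ 50 + 4 = 54, the angle opposite A_1A_2 is not acute, so the smallest enclosing circle has A_1A_2 as diameter.
Centre = midpoint of A_1A_2 = (0.5, -0.5), r² = 58/4 = 14.5.
r = √(14.5) ≈ 3.81.

3.81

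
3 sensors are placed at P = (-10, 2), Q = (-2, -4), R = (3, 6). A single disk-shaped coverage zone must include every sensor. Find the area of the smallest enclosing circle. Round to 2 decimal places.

Side lengths²: PQ² = 100, PR² = 185, QR² = 125.
Since PR² = 185 < 125 + 100 = 225, the triangle is acute, so the smallest enclosing circle is the circumcircle.
Circumcentre = (-69/22, 31/11), r² = 23125/484.
Area = π·r² = π·23125/484 ≈ 150.10.

150.10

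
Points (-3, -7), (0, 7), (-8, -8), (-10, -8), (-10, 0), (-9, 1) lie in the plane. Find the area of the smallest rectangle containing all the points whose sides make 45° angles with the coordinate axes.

175

In coordinates u = x + y, v = x − y the rectangle is axis-aligned; the map (x,y)→(u,v) scales areas by 2.
u-values: -10, 7, -16, -18, -10, -8; range = 7 − (-18) = 25.
v-values: 4, -7, 0, -2, -10, -10; range = 4 − (-10) = 14.
Area = (25 × 14) / 2 = 175.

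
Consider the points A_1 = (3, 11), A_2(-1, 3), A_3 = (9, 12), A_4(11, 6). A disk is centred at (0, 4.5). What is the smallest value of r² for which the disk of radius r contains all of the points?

The required radius is the distance from (0, 4.5) to the farthest point.
Squared distances: 51.25, 3.25, 137.25, 123.25.
Maximum is 137.25, attained at A_3.

137.25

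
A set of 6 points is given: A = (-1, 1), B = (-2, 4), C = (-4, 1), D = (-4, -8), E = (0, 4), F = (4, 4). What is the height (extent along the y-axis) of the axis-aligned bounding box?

max y = 4, min y = -8, so height = 12.

12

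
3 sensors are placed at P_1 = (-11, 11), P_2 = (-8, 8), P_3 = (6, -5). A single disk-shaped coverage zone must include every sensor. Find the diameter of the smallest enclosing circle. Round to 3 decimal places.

Side lengths²: P_1P_2² = 18, P_1P_3² = 545, P_2P_3² = 365.
Since P_1P_3² = 545 ≥ 365 + 18 = 383, the angle opposite P_1P_3 is not acute, so the smallest enclosing circle has P_1P_3 as diameter.
Centre = midpoint of P_1P_3 = (-2.5, 3), r² = 545/4 = 136.25.
Diameter = 2r = 2√(136.25) ≈ 23.345.

23.345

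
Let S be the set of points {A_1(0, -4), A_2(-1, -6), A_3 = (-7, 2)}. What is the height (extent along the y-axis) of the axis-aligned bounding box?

max y = 2, min y = -6, so height = 8.

8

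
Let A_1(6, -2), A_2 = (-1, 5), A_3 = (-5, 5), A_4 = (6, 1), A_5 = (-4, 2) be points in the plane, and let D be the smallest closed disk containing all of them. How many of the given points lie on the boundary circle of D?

By Welzl's lemma the MEC is supported by two points (diametrically opposite) or three points (on a circumcircle).
The farthest pair is A_1–A_3 with squared distance 170. The circle on this segment as diameter has centre (0.5, 1.5) and r² = 170/4 = 42.5.
Check A_2: distance² to centre = 14.5 ≤ 42.5, so it lies inside.
All remaining points lie in this disk, and no smaller disk contains both endpoints, so this is the minimum enclosing circle.
The points at distance exactly r from the centre are A_1, A_3 — 2 points.

2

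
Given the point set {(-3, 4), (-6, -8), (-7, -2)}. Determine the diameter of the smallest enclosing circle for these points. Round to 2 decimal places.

Call the three points A, B, C in the order given.
Side lengths²: AB² = 153, AC² = 52, BC² = 37.
Since AB² = 153 ≥ 52 + 37 = 89, the angle opposite AB is not acute, so the smallest enclosing circle has AB as diameter.
Centre = midpoint of AB = (-4.5, -2), r² = 153/4 = 38.25.
Diameter = 2r = 2√(38.25) ≈ 12.37.

12.37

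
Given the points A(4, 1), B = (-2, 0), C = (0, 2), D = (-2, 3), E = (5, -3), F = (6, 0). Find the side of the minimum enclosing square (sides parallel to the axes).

8

The bounding box has width 8 and height 6.
An axis-aligned square enclosing the set must have side ≥ max(width, height).
So the minimum side is max(8, 6) = 8.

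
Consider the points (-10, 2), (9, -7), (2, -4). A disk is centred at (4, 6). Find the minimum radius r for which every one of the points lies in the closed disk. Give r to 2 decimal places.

The required radius is the distance from (4, 6) to the farthest point.
Squared distances: 212, 194, 104.
Maximum is 212, attained at (-10, 2).
r = √212 ≈ 14.56.

14.56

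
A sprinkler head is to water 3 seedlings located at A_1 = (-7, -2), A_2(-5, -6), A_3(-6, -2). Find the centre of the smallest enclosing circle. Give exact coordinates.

(-6, -4)

Side lengths²: A_1A_2² = 20, A_1A_3² = 1, A_2A_3² = 17.
Since A_1A_2² = 20 ≥ 17 + 1 = 18, the angle opposite A_1A_2 is not acute, so the smallest enclosing circle has A_1A_2 as diameter.
Centre = midpoint of A_1A_2 = (-6, -4), r² = 20/4 = 5.
Centre = (-6, -4).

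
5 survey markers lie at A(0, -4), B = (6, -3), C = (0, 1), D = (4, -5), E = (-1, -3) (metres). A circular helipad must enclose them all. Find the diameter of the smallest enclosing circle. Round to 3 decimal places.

The minimum enclosing circle is determined by three boundary points: B, C, E.
Their circumcentre is (2.5, -1.75) with r² = 13.8125.
The farthest remaining point D is at distance² 12.8125 ≤ 13.8125.
Diameter = 2r = 2√(13.8125) ≈ 7.433.

7.433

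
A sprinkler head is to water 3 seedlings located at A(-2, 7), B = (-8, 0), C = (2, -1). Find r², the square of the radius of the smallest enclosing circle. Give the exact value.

42925/1444

Side lengths²: AB² = 85, AC² = 80, BC² = 101.
Since BC² = 101 < 85 + 80 = 165, the triangle is acute, so the smallest enclosing circle is the circumcircle.
Circumcentre = (-53/19, 61/38), r² = 42925/1444.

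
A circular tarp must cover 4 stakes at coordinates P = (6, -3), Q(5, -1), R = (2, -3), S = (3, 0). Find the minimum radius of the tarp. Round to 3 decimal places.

2.236

A smallest enclosing disk is always determined by at most three of the input points on its boundary.
The minimum enclosing circle is determined by three boundary points: P, R, S.
Their circumcentre is (4, -2) with r² = 5.
The farthest remaining point Q is at distance² 2 ≤ 5.
r = √5 ≈ 2.236.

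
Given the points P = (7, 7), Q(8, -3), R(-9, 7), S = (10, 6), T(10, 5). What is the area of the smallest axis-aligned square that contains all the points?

The bounding box has width 19 and height 10.
An axis-aligned square enclosing the set must have side ≥ max(width, height).
So the minimum side is max(19, 10) = 19.
Area = 19² = 361.

361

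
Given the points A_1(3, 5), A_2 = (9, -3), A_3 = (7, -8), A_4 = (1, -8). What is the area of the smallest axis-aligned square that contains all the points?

169

The bounding box has width 8 and height 13.
An axis-aligned square enclosing the set must have side ≥ max(width, height).
So the minimum side is max(8, 13) = 13.
Area = 13² = 169.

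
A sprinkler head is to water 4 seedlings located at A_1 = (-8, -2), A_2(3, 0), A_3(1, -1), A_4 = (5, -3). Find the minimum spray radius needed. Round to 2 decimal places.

6.52

The minimum enclosing circle of a finite set is fixed by two of the points (as a diameter) or three (as a circumcircle).
The farthest pair is A_1–A_4 with squared distance 170. The circle on this segment as diameter has centre (-1.5, -2.5) and r² = 170/4 = 42.5.
Check A_2: distance² to centre = 26.5 ≤ 42.5, so it lies inside.
All remaining points lie in this disk, and no smaller disk contains both endpoints, so this is the minimum enclosing circle.
r = √(42.5) ≈ 6.52.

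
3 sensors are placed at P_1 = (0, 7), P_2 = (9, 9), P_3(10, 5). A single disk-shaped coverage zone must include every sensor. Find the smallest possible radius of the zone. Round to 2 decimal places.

5.10

Side lengths²: P_1P_2² = 85, P_1P_3² = 104, P_2P_3² = 17.
Since P_1P_3² = 104 ≥ 85 + 17 = 102, the angle opposite P_1P_3 is not acute, so the smallest enclosing circle has P_1P_3 as diameter.
Centre = midpoint of P_1P_3 = (5, 6), r² = 104/4 = 26.
r = √26 ≈ 5.10.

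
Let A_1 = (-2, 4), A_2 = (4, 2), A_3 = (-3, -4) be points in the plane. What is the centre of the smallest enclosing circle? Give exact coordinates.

Side lengths²: A_1A_2² = 40, A_1A_3² = 65, A_2A_3² = 85.
Since A_2A_3² = 85 < 65 + 40 = 105, the triangle is acute, so the smallest enclosing circle is the circumcircle.
Circumcentre = (-0.1, -0.3), r² = 22.1.
Centre = (-0.1, -0.3).

(-0.1, -0.3)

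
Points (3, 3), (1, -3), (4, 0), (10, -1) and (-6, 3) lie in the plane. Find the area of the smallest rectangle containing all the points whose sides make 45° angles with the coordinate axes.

120

In coordinates u = x + y, v = x − y the rectangle is axis-aligned; the map (x,y)→(u,v) scales areas by 2.
u-values: 6, -2, 4, 9, -3; range = 9 − (-3) = 12.
v-values: 0, 4, 4, 11, -9; range = 11 − (-9) = 20.
Area = (12 × 20) / 2 = 120.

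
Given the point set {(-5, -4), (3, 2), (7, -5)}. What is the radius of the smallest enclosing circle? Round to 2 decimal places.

6.07

Call the three points A, B, C in the order given.
Side lengths²: AB² = 100, AC² = 145, BC² = 65.
Since AC² = 145 < 100 + 65 = 165, the triangle is acute, so the smallest enclosing circle is the circumcircle.
Circumcentre = (1.0625, -3.75), r² = 36.81640625.
r = √(36.81640625) ≈ 6.07.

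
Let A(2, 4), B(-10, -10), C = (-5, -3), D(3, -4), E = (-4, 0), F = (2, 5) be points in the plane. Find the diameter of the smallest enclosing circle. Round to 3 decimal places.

The minimum enclosing circle of a finite set is fixed by two of the points (as a diameter) or three (as a circumcircle).
The farthest pair is B–F with squared distance 369. The circle on this segment as diameter has centre (-4, -2.5) and r² = 369/4 = 92.25.
Check A: distance² to centre = 78.25 ≤ 92.25, so it lies inside.
All remaining points lie in this disk, and no smaller disk contains both endpoints, so this is the minimum enclosing circle.
Diameter = 2r = 2√(92.25) ≈ 19.209.

19.209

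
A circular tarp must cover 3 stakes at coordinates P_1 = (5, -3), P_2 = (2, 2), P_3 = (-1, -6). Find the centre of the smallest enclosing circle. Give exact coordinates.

Side lengths²: P_1P_2² = 34, P_1P_3² = 45, P_2P_3² = 73.
Since P_2P_3² = 73 < 45 + 34 = 79, the triangle is acute, so the smallest enclosing circle is the circumcircle.
Circumcentre = (21/26, -55/26), r² = 6205/338.
Centre = (21/26, -55/26).

(21/26, -55/26)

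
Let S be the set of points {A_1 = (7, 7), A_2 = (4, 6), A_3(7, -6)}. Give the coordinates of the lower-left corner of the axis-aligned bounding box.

(4, -6)

x-range [4, 7], y-range [-6, 7].
The lower-left corner is (4, -6).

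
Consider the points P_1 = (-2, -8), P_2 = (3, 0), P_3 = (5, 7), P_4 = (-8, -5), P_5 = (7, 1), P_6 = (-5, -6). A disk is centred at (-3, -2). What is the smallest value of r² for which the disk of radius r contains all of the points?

145

The required radius is the distance from (-3, -2) to the farthest point.
Squared distances: 37, 40, 145, 34, 109, 20.
Maximum is 145, attained at P_3.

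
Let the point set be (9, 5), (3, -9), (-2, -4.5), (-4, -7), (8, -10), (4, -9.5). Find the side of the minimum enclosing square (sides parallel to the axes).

The bounding box has width 13 and height 15.
An axis-aligned square enclosing the set must have side ≥ max(width, height).
So the minimum side is max(13, 15) = 15.

15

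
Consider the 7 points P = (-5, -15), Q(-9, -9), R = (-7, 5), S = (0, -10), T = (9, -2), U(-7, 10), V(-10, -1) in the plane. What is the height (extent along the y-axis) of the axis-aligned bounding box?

25

max y = 10, min y = -15, so height = 25.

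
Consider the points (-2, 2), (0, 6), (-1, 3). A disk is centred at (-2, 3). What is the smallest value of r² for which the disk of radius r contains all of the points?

The required radius is the distance from (-2, 3) to the farthest point.
Squared distances: 1, 13, 1.
Maximum is 13, attained at (0, 6).

13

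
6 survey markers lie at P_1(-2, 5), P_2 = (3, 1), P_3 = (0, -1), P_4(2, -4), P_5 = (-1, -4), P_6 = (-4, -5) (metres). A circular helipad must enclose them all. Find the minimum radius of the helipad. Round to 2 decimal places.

The minimum enclosing circle is determined by three boundary points: P_1, P_4, P_6.
Their circumcentre is (-99/58, -15/58) with r² = 46657/1682.
The farthest remaining point P_2 is at distance² 39929/1682 ≤ 46657/1682.
r = √(46657/1682) ≈ 5.27.

5.27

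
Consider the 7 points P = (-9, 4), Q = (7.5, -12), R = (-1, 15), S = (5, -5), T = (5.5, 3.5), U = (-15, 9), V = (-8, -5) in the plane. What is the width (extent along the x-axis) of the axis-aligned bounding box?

22.5

max x = 7.5, min x = -15, so width = 22.5.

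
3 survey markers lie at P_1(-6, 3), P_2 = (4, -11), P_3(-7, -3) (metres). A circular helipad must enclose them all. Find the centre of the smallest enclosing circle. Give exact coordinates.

(-1, -4)

Side lengths²: P_1P_2² = 296, P_1P_3² = 37, P_2P_3² = 185.
Since P_1P_2² = 296 ≥ 185 + 37 = 222, the angle opposite P_1P_2 is not acute, so the smallest enclosing circle has P_1P_2 as diameter.
Centre = midpoint of P_1P_2 = (-1, -4), r² = 296/4 = 74.
Centre = (-1, -4).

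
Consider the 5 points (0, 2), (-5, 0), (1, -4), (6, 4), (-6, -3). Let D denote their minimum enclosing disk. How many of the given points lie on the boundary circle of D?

2

A smallest enclosing disk is always determined by at most three of the input points on its boundary.
The farthest pair is (6, 4)–(-6, -3) with squared distance 193. The circle on this segment as diameter has centre (0, 0.5) and r² = 193/4 = 48.25.
Check (0, 2): distance² to centre = 2.25 ≤ 48.25, so it lies inside.
All remaining points lie in this disk, and no smaller disk contains both endpoints, so this is the minimum enclosing circle.
The points at distance exactly r from the centre are (6, 4), (-6, -3) — 2 points.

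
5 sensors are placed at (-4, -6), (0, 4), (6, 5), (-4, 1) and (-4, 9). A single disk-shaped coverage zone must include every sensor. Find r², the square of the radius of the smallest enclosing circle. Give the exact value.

The minimum enclosing circle of a finite set is fixed by two of the points (as a diameter) or three (as a circumcircle).
The minimum enclosing circle is determined by three boundary points: (-4, -6), (6, 5), (-4, 9).
Their circumcentre is (-1.2, 1.5) with r² = 64.09.
The farthest remaining point (-4, 1) is at distance² 8.09 ≤ 64.09.

64.09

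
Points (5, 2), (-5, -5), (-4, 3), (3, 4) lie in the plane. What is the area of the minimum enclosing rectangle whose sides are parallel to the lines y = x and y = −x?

In coordinates u = x + y, v = x − y the rectangle is axis-aligned; the map (x,y)→(u,v) scales areas by 2.
u-values: 7, -10, -1, 7; range = 7 − (-10) = 17.
v-values: 3, 0, -7, -1; range = 3 − (-7) = 10.
Area = (17 × 10) / 2 = 85.

85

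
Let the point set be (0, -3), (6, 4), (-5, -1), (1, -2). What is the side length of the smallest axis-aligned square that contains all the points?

11

The bounding box has width 11 and height 7.
An axis-aligned square enclosing the set must have side ≥ max(width, height).
So the minimum side is max(11, 7) = 11.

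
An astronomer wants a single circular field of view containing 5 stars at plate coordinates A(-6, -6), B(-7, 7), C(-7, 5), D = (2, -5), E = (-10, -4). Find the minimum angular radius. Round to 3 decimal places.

A smallest enclosing disk is always determined by at most three of the input points on its boundary.
The minimum enclosing circle is determined by three boundary points: B, D, E.
Their circumcentre is (-65/18, 1/6) with r² = 9425/162.
The farthest remaining point A is at distance² 7085/162 ≤ 9425/162.
r = √(9425/162) ≈ 7.628.

7.628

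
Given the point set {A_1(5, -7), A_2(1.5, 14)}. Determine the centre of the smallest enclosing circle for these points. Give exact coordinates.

The smallest circle enclosing two points has them as diameter endpoints.
Centre = midpoint = (3.25, 3.5); r² = |A_1A_2|²/4 = 453.25/4 = 113.3125.
Centre = (3.25, 3.5).

(3.25, 3.5)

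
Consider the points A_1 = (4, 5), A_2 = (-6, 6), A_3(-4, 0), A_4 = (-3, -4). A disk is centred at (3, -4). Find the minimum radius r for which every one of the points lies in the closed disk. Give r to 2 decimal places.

13.45

The required radius is the distance from (3, -4) to the farthest point.
Squared distances: 82, 181, 65, 36.
Maximum is 181, attained at A_2.
r = √181 ≈ 13.45.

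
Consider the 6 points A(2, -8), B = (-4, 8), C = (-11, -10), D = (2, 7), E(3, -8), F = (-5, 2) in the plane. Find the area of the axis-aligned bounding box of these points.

x ranges over [-11, 3], width 14.
y ranges over [-10, 8], height 18.
Area = 14 × 18 = 252.

252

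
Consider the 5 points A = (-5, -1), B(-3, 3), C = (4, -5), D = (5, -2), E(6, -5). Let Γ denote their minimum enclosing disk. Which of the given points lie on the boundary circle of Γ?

The minimum enclosing circle of a finite set is fixed by two of the points (as a diameter) or three (as a circumcircle).
The minimum enclosing circle is determined by three boundary points: A, B, E.
Their circumcentre is (27/26, -79/52) with r² = 99325/2704.
The farthest remaining point C is at distance² 56477/2704 ≤ 99325/2704.
The points at distance exactly r from the centre are A, B, E — 3 points.

A, B, E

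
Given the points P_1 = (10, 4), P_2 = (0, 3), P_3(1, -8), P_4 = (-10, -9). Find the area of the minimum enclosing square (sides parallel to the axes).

The bounding box has width 20 and height 13.
An axis-aligned square enclosing the set must have side ≥ max(width, height).
So the minimum side is max(20, 13) = 20.
Area = 20² = 400.

400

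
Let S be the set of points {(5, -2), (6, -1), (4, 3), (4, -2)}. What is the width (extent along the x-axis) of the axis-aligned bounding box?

2

max x = 6, min x = 4, so width = 2.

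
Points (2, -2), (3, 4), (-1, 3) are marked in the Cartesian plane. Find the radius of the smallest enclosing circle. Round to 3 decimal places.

Call the three points A, B, C in the order given.
Side lengths²: AB² = 37, AC² = 34, BC² = 17.
Since AB² = 37 < 34 + 17 = 51, the triangle is acute, so the smallest enclosing circle is the circumcircle.
Circumcentre = (73/46, 53/46), r² = 10693/1058.
r = √(10693/1058) ≈ 3.179.

3.179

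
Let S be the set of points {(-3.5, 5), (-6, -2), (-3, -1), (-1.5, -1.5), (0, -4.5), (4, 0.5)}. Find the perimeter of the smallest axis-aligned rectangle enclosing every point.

Width = max x − min x = 4 − (-6) = 10.
Height = max y − min y = 5 − (-4.5) = 9.5.
Perimeter = 2(10 + 9.5) = 39.

39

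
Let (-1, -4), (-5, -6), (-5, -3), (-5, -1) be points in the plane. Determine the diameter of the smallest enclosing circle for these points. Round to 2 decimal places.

5.59

A smallest enclosing disk is always determined by at most three of the input points on its boundary.
The minimum enclosing circle is determined by three boundary points: (-1, -4), (-5, -6), (-5, -1).
Their circumcentre is (-3.75, -3.5) with r² = 7.8125.
The farthest remaining point (-5, -3) is at distance² 1.8125 ≤ 7.8125.
Diameter = 2r = 2√(7.8125) ≈ 5.59.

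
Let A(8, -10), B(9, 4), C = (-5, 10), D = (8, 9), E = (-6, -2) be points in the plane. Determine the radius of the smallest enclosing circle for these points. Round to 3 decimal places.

A smallest enclosing disk is always determined by at most three of the input points on its boundary.
The farthest pair is A–C with squared distance 569. The circle on this segment as diameter has centre (1.5, 0) and r² = 569/4 = 142.25.
Check B: distance² to centre = 72.25 ≤ 142.25, so it lies inside.
All remaining points lie in this disk, and no smaller disk contains both endpoints, so this is the minimum enclosing circle.
r = √(142.25) ≈ 11.927.

11.927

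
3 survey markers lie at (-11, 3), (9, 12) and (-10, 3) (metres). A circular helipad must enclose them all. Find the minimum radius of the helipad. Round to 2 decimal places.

Call the three points A, B, C in the order given.
Side lengths²: AB² = 481, AC² = 1, BC² = 442.
Since AB² = 481 ≥ 442 + 1 = 443, the angle opposite AB is not acute, so the smallest enclosing circle has AB as diameter.
Centre = midpoint of AB = (-1, 7.5), r² = 481/4 = 120.25.
r = √(120.25) ≈ 10.97.

10.97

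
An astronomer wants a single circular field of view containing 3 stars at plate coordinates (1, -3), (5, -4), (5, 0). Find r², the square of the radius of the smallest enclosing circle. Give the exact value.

Call the three points A, B, C in the order given.
Side lengths²: AB² = 17, AC² = 25, BC² = 16.
Since AC² = 25 < 17 + 16 = 33, the triangle is acute, so the smallest enclosing circle is the circumcircle.
Circumcentre = (3.375, -2), r² = 6.640625.

6.640625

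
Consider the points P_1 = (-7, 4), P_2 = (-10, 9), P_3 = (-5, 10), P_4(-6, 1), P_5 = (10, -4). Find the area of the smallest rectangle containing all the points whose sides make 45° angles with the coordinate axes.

181.5

In coordinates u = x + y, v = x − y the rectangle is axis-aligned; the map (x,y)→(u,v) scales areas by 2.
u-values: -3, -1, 5, -5, 6; range = 6 − (-5) = 11.
v-values: -11, -19, -15, -7, 14; range = 14 − (-19) = 33.
Area = (11 × 33) / 2 = 181.5.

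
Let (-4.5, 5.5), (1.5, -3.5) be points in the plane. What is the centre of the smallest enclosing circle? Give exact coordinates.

The smallest circle enclosing two points has them as diameter endpoints.
Centre = midpoint = (-1.5, 1); r² = |(-4.5, 5.5)−(1.5, -3.5)|²/4 = 117/4 = 29.25.
Centre = (-1.5, 1).

(-1.5, 1)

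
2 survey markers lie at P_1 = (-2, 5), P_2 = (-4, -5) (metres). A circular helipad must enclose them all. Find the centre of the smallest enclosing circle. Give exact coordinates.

(-3, 0)

The smallest circle enclosing two points has them as diameter endpoints.
Centre = midpoint = (-3, 0); r² = |P_1P_2|²/4 = 104/4 = 26.
Centre = (-3, 0).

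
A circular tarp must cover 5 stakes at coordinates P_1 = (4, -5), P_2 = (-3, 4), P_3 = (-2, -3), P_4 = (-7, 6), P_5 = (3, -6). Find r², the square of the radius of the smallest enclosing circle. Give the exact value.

A smallest enclosing disk is always determined by at most three of the input points on its boundary.
The farthest pair is P_4–P_5 with squared distance 244. The circle on this segment as diameter has centre (-2, 0) and r² = 244/4 = 61.
Check P_1: distance² to centre = 61 ≤ 61, so it lies inside.
All remaining points lie in this disk, and no smaller disk contains both endpoints, so this is the minimum enclosing circle.

61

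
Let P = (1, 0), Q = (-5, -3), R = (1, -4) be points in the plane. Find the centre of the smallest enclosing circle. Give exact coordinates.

Side lengths²: PQ² = 45, PR² = 16, QR² = 37.
Since PQ² = 45 < 37 + 16 = 53, the triangle is acute, so the smallest enclosing circle is the circumcircle.
Circumcentre = (-1.75, -2), r² = 11.5625.
Centre = (-1.75, -2).

(-1.75, -2)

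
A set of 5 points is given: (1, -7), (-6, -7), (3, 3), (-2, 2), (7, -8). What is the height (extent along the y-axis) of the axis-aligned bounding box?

max y = 3, min y = -8, so height = 11.

11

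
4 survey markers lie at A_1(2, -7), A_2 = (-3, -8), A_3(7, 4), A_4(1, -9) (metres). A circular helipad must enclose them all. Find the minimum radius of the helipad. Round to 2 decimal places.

7.81

The minimum enclosing circle of a finite set is fixed by two of the points (as a diameter) or three (as a circumcircle).
The farthest pair is A_2–A_3 with squared distance 244. The circle on this segment as diameter has centre (2, -2) and r² = 244/4 = 61.
Check A_1: distance² to centre = 25 ≤ 61, so it lies inside.
All remaining points lie in this disk, and no smaller disk contains both endpoints, so this is the minimum enclosing circle.
r = √61 ≈ 7.81.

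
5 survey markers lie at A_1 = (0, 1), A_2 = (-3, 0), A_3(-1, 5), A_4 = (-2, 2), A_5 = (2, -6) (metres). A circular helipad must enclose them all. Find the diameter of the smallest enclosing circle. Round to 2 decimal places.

The farthest pair is A_3–A_5 with squared distance 130. The circle on this segment as diameter has centre (0.5, -0.5) and r² = 130/4 = 32.5.
Check A_1: distance² to centre = 2.5 ≤ 32.5, so it lies inside.
All remaining points lie in this disk, and no smaller disk contains both endpoints, so this is the minimum enclosing circle.
Diameter = 2r = 2√(32.5) ≈ 11.40.

11.40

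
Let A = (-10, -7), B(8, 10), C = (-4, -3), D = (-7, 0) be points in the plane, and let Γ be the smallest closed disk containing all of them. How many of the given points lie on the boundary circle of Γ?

A smallest enclosing disk is always determined by at most three of the input points on its boundary.
The farthest pair is A–B with squared distance 613. The circle on this segment as diameter has centre (-1, 1.5) and r² = 613/4 = 153.25.
Check C: distance² to centre = 29.25 ≤ 153.25, so it lies inside.
All remaining points lie in this disk, and no smaller disk contains both endpoints, so this is the minimum enclosing circle.
The points at distance exactly r from the centre are A, B — 2 points.

2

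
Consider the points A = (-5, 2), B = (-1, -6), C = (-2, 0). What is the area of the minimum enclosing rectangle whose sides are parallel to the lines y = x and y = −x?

30

In coordinates u = x + y, v = x − y the rectangle is axis-aligned; the map (x,y)→(u,v) scales areas by 2.
u-values: -3, -7, -2; range = -2 − (-7) = 5.
v-values: -7, 5, -2; range = 5 − (-7) = 12.
Area = (5 × 12) / 2 = 30.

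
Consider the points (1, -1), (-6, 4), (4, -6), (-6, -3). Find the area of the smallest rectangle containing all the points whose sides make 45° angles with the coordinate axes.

90

In coordinates u = x + y, v = x − y the rectangle is axis-aligned; the map (x,y)→(u,v) scales areas by 2.
u-values: 0, -2, -2, -9; range = 0 − (-9) = 9.
v-values: 2, -10, 10, -3; range = 10 − (-10) = 20.
Area = (9 × 20) / 2 = 90.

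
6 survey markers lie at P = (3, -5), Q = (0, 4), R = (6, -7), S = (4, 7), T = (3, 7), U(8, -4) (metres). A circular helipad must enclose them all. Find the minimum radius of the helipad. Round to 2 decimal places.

7.16

A smallest enclosing disk is always determined by at most three of the input points on its boundary.
The farthest pair is R–T with squared distance 205. The circle on this segment as diameter has centre (4.5, 0) and r² = 205/4 = 51.25.
Check P: distance² to centre = 27.25 ≤ 51.25, so it lies inside.
All remaining points lie in this disk, and no smaller disk contains both endpoints, so this is the minimum enclosing circle.
r = √(51.25) ≈ 7.16.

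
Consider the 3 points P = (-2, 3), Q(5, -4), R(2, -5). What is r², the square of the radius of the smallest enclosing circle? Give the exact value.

Side lengths²: PQ² = 98, PR² = 80, QR² = 10.
Since PQ² = 98 ≥ 80 + 10 = 90, the angle opposite PQ is not acute, so the smallest enclosing circle has PQ as diameter.
Centre = midpoint of PQ = (1.5, -0.5), r² = 98/4 = 24.5.

24.5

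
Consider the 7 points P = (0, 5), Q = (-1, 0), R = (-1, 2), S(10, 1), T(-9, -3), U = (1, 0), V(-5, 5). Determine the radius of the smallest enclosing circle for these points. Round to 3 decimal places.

The minimum enclosing circle of a finite set is fixed by two of the points (as a diameter) or three (as a circumcircle).
The farthest pair is S–T with squared distance 377. The circle on this segment as diameter has centre (0.5, -1) and r² = 377/4 = 94.25.
Check P: distance² to centre = 36.25 ≤ 94.25, so it lies inside.
All remaining points lie in this disk, and no smaller disk contains both endpoints, so this is the minimum enclosing circle.
r = √(94.25) ≈ 9.708.

9.708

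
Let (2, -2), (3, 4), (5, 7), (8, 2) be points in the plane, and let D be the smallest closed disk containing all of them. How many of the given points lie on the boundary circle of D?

2

The minimum enclosing circle of a finite set is fixed by two of the points (as a diameter) or three (as a circumcircle).
The farthest pair is (2, -2)–(5, 7) with squared distance 90. The circle on this segment as diameter has centre (3.5, 2.5) and r² = 90/4 = 22.5.
Check (3, 4): distance² to centre = 2.5 ≤ 22.5, so it lies inside.
All remaining points lie in this disk, and no smaller disk contains both endpoints, so this is the minimum enclosing circle.
The points at distance exactly r from the centre are (2, -2), (5, 7) — 2 points.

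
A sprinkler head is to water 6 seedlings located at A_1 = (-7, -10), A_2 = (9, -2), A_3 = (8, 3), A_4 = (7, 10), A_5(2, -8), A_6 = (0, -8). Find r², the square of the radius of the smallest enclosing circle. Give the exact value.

149

By Welzl's lemma the MEC is supported by two points (diametrically opposite) or three points (on a circumcircle).
The farthest pair is A_1–A_4 with squared distance 596. The circle on this segment as diameter has centre (0, 0) and r² = 596/4 = 149.
Check A_2: distance² to centre = 85 ≤ 149, so it lies inside.
All remaining points lie in this disk, and no smaller disk contains both endpoints, so this is the minimum enclosing circle.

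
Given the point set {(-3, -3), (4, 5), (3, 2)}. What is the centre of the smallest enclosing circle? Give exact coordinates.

(0.5, 1)

Call the three points A, B, C in the order given.
Side lengths²: AB² = 113, AC² = 61, BC² = 10.
Since AB² = 113 ≥ 61 + 10 = 71, the angle opposite AB is not acute, so the smallest enclosing circle has AB as diameter.
Centre = midpoint of AB = (0.5, 1), r² = 113/4 = 28.25.
Centre = (0.5, 1).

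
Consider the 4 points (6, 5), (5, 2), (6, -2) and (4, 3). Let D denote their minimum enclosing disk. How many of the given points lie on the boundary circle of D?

2

A smallest enclosing disk is always determined by at most three of the input points on its boundary.
The farthest pair is (6, 5)–(6, -2) with squared distance 49. The circle on this segment as diameter has centre (6, 1.5) and r² = 49/4 = 12.25.
Check (5, 2): distance² to centre = 1.25 ≤ 12.25, so it lies inside.
All remaining points lie in this disk, and no smaller disk contains both endpoints, so this is the minimum enclosing circle.
The points at distance exactly r from the centre are (6, 5), (6, -2) — 2 points.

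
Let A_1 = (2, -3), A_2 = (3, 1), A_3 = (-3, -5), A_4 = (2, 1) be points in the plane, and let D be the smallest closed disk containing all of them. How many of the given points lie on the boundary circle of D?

A smallest enclosing disk is always determined by at most three of the input points on its boundary.
The farthest pair is A_2–A_3 with squared distance 72. The circle on this segment as diameter has centre (0, -2) and r² = 72/4 = 18.
Check A_1: distance² to centre = 5 ≤ 18, so it lies inside.
All remaining points lie in this disk, and no smaller disk contains both endpoints, so this is the minimum enclosing circle.
The points at distance exactly r from the centre are A_2, A_3 — 2 points.

2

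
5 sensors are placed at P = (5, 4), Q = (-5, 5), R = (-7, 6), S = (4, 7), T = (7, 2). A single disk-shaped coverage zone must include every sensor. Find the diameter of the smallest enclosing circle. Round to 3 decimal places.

14.560

By Welzl's lemma the MEC is supported by two points (diametrically opposite) or three points (on a circumcircle).
The farthest pair is R–T with squared distance 212. The circle on this segment as diameter has centre (0, 4) and r² = 212/4 = 53.
Check P: distance² to centre = 25 ≤ 53, so it lies inside.
All remaining points lie in this disk, and no smaller disk contains both endpoints, so this is the minimum enclosing circle.
Diameter = 2r = 2√53 ≈ 14.560.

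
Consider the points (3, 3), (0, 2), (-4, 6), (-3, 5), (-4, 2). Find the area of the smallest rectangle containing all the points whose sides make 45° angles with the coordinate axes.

40

In coordinates u = x + y, v = x − y the rectangle is axis-aligned; the map (x,y)→(u,v) scales areas by 2.
u-values: 6, 2, 2, 2, -2; range = 6 − (-2) = 8.
v-values: 0, -2, -10, -8, -6; range = 0 − (-10) = 10.
Area = (8 × 10) / 2 = 40.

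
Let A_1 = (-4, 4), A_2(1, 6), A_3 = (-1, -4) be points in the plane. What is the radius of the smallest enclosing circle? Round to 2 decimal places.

5.10

Side lengths²: A_1A_2² = 29, A_1A_3² = 73, A_2A_3² = 104.
Since A_2A_3² = 104 ≥ 73 + 29 = 102, the angle opposite A_2A_3 is not acute, so the smallest enclosing circle has A_2A_3 as diameter.
Centre = midpoint of A_2A_3 = (0, 1), r² = 104/4 = 26.
r = √26 ≈ 5.10.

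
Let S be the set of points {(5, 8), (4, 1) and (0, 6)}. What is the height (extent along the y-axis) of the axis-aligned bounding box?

7

max y = 8, min y = 1, so height = 7.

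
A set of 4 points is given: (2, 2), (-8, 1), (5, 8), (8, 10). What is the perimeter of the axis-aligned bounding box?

50

Width = max x − min x = 8 − (-8) = 16.
Height = max y − min y = 10 − 1 = 9.
Perimeter = 2(16 + 9) = 50.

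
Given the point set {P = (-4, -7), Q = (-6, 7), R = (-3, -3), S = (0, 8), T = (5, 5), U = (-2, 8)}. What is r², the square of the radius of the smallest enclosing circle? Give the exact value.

62.5

The minimum enclosing circle is determined by three boundary points: P, Q, T.
Their circumcentre is (-1.5, 0.5) with r² = 62.5.
The farthest remaining point S is at distance² 58.5 ≤ 62.5.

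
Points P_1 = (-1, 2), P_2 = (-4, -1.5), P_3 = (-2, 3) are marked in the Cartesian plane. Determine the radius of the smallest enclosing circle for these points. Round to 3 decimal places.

2.462

Side lengths²: P_1P_2² = 21.25, P_1P_3² = 2, P_2P_3² = 24.25.
Since P_2P_3² = 24.25 ≥ 21.25 + 2 = 23.25, the angle opposite P_2P_3 is not acute, so the smallest enclosing circle has P_2P_3 as diameter.
Centre = midpoint of P_2P_3 = (-3, 0.75), r² = 24.25/4 = 6.0625.
r = √(6.0625) ≈ 2.462.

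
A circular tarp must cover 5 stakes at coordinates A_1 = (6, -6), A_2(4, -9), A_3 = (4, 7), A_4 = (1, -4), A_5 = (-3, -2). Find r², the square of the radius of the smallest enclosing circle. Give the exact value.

The farthest pair is A_2–A_3 with squared distance 256. The circle on this segment as diameter has centre (4, -1) and r² = 256/4 = 64.
Check A_1: distance² to centre = 29 ≤ 64, so it lies inside.
All remaining points lie in this disk, and no smaller disk contains both endpoints, so this is the minimum enclosing circle.

64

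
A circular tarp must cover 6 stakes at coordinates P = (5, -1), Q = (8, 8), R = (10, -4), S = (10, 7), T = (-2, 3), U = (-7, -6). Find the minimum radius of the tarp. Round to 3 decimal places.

By Welzl's lemma the MEC is supported by two points (diametrically opposite) or three points (on a circumcircle).
The farthest pair is S–U with squared distance 458. The circle on this segment as diameter has centre (1.5, 0.5) and r² = 458/4 = 114.5.
Check P: distance² to centre = 14.5 ≤ 114.5, so it lies inside.
All remaining points lie in this disk, and no smaller disk contains both endpoints, so this is the minimum enclosing circle.
r = √(114.5) ≈ 10.700.

10.700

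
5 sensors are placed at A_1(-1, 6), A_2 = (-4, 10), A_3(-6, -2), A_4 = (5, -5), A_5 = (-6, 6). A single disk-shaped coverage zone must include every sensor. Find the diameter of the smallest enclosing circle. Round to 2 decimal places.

17.49

By Welzl's lemma the MEC is supported by two points (diametrically opposite) or three points (on a circumcircle).
The farthest pair is A_2–A_4 with squared distance 306. The circle on this segment as diameter has centre (0.5, 2.5) and r² = 306/4 = 76.5.
Check A_1: distance² to centre = 14.5 ≤ 76.5, so it lies inside.
All remaining points lie in this disk, and no smaller disk contains both endpoints, so this is the minimum enclosing circle.
Diameter = 2r = 2√(76.5) ≈ 17.49.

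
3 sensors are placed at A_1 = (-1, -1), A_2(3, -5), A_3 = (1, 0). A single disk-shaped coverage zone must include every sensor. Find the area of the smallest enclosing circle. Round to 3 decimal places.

25.307

Side lengths²: A_1A_2² = 32, A_1A_3² = 5, A_2A_3² = 29.
Since A_1A_2² = 32 < 29 + 5 = 34, the triangle is acute, so the smallest enclosing circle is the circumcircle.
Circumcentre = (7/6, -17/6), r² = 145/18.
Area = π·r² = π·145/18 ≈ 25.307.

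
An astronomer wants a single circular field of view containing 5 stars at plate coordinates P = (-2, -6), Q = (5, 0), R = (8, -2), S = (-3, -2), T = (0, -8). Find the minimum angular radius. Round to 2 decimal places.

5.59

By Welzl's lemma the MEC is supported by two points (diametrically opposite) or three points (on a circumcircle).
The minimum enclosing circle is determined by three boundary points: R, S, T.
Their circumcentre is (2.5, -3) with r² = 31.25.
The farthest remaining point P is at distance² 29.25 ≤ 31.25.
r = √(31.25) ≈ 5.59.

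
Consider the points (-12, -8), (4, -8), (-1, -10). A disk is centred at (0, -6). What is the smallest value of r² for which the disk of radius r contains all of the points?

The required radius is the distance from (0, -6) to the farthest point.
Squared distances: 148, 20, 17.
Maximum is 148, attained at (-12, -8).

148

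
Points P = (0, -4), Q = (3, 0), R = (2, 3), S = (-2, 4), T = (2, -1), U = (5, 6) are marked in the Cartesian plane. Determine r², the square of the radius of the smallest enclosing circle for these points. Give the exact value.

The minimum enclosing circle of a finite set is fixed by two of the points (as a diameter) or three (as a circumcircle).
The farthest pair is P–U with squared distance 125. The circle on this segment as diameter has centre (2.5, 1) and r² = 125/4 = 31.25.
Check Q: distance² to centre = 1.25 ≤ 31.25, so it lies inside.
All remaining points lie in this disk, and no smaller disk contains both endpoints, so this is the minimum enclosing circle.

31.25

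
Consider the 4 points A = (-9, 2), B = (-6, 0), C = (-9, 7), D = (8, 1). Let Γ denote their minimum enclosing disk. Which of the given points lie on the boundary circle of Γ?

C, D

A smallest enclosing disk is always determined by at most three of the input points on its boundary.
The farthest pair is C–D with squared distance 325. The circle on this segment as diameter has centre (-0.5, 4) and r² = 325/4 = 81.25.
Check A: distance² to centre = 76.25 ≤ 81.25, so it lies inside.
All remaining points lie in this disk, and no smaller disk contains both endpoints, so this is the minimum enclosing circle.
The points at distance exactly r from the centre are C, D — 2 points.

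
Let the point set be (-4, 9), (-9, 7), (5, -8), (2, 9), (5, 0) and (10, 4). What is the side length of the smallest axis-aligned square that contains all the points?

The bounding box has width 19 and height 17.
An axis-aligned square enclosing the set must have side ≥ max(width, height).
So the minimum side is max(19, 17) = 19.

19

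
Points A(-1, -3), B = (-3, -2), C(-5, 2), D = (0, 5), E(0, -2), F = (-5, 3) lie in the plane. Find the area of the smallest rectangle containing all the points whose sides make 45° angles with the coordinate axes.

50

In coordinates u = x + y, v = x − y the rectangle is axis-aligned; the map (x,y)→(u,v) scales areas by 2.
u-values: -4, -5, -3, 5, -2, -2; range = 5 − (-5) = 10.
v-values: 2, -1, -7, -5, 2, -8; range = 2 − (-8) = 10.
Area = (10 × 10) / 2 = 50.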